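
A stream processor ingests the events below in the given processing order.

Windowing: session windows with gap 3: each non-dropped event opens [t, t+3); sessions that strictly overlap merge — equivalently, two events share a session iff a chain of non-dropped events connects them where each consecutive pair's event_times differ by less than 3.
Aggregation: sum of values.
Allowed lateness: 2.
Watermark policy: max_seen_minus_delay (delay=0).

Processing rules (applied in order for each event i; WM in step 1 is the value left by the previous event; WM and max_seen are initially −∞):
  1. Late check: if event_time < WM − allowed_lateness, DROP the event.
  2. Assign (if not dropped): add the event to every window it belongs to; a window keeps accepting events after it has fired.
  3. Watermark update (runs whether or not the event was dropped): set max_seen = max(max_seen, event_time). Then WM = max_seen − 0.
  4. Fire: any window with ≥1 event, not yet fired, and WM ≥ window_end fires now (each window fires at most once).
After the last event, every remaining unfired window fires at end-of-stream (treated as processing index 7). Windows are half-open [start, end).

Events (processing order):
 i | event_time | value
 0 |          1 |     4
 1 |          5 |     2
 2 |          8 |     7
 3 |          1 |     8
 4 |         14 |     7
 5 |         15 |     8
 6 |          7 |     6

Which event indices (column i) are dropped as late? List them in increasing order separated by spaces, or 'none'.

3 6

i=0 t=1 v=4: → [1,4); WM=1
i=1 t=5 v=2: → [5,8); WM=5
i=2 t=8 v=7: → [8,11); WM=8
i=3 t=1 v=8: DROP (t<8-2); WM=8
i=4 t=14 v=7: → [14,17); WM=14
i=5 t=15 v=8: → [14,18); WM=15
i=6 t=7 v=6: DROP (t<15-2); WM=15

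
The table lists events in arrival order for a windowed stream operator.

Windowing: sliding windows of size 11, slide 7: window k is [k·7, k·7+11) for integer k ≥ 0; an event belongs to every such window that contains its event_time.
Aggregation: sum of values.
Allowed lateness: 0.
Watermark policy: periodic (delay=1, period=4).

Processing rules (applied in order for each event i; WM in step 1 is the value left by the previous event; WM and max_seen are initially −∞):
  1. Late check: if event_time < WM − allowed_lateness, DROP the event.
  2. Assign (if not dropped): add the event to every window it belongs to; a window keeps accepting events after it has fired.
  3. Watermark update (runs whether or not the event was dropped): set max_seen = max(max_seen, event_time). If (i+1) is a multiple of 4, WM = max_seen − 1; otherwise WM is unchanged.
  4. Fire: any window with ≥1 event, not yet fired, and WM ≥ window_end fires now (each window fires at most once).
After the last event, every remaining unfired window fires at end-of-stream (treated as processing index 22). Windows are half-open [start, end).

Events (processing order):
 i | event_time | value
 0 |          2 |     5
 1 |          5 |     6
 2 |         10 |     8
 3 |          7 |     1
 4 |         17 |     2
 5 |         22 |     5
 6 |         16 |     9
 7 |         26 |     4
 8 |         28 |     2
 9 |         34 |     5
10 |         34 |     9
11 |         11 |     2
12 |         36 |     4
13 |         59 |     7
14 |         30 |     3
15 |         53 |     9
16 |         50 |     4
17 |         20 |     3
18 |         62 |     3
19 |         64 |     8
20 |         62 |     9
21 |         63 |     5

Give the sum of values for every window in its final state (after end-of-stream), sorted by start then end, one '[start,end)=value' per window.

i=0 t=2 v=5: → [0,11); WM=−∞
i=1 t=5 v=6: → [0,11); WM=−∞
i=2 t=10 v=8: → [7,18),[0,11); WM=−∞
i=3 t=7 v=1: → [7,18),[0,11); WM=9
i=4 t=17 v=2: → [14,25),[7,18); WM=9
i=5 t=22 v=5: → [21,32),[14,25); WM=9
i=6 t=16 v=9: → [14,25),[7,18); WM=9
i=7 t=26 v=4: → [21,32); WM=25; [0,11) fires=20 [7,18) fires=20 [14,25) fires=16
i=8 t=28 v=2: → [28,39),[21,32); WM=25
i=9 t=34 v=5: → [28,39); WM=25
i=10 t=34 v=9: → [28,39); WM=25
i=11 t=11 v=2: DROP (t<25-0); WM=33; [21,32) fires=11
i=12 t=36 v=4: → [35,46),[28,39); WM=33
i=13 t=59 v=7: → [56,67),[49,60); WM=33
i=14 t=30 v=3: DROP (t<33-0); WM=33
i=15 t=53 v=9: → [49,60); WM=58; [28,39) fires=20 [35,46) fires=4
i=16 t=50 v=4: DROP (t<58-0); WM=58
i=17 t=20 v=3: DROP (t<58-0); WM=58
i=18 t=62 v=3: → [56,67); WM=58
i=19 t=64 v=8: → [63,74),[56,67); WM=63; [49,60) fires=16
i=20 t=62 v=9: DROP (t<63-0); WM=63
i=21 t=63 v=5: → [63,74),[56,67); WM=63

[0,11)=20 [7,18)=20 [14,25)=16 [21,32)=11 [28,39)=20 [35,46)=4 [49,60)=16 [56,67)=23 [63,74)=13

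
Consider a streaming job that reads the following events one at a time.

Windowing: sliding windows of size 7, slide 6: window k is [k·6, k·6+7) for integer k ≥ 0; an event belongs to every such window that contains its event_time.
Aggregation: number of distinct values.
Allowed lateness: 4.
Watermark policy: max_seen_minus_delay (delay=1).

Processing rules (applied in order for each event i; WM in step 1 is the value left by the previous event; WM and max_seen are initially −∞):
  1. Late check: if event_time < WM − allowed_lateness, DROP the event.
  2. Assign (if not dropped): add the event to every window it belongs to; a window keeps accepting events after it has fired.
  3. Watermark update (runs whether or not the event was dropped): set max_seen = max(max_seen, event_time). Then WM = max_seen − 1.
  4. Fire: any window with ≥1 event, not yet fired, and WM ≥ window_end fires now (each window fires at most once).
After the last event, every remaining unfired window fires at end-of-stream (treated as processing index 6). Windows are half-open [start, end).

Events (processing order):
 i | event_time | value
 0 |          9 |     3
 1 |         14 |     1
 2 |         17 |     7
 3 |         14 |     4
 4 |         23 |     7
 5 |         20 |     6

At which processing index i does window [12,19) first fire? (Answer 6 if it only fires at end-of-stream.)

4

i=0 t=9 v=3: → [6,13); WM=8
i=1 t=14 v=1: → [12,19); WM=13; [6,13) fires=1
i=2 t=17 v=7: → [12,19); WM=16
i=3 t=14 v=4: → [12,19); WM=16
i=4 t=23 v=7: → [18,25); WM=22; [12,19) fires=3
i=5 t=20 v=6: → [18,25); WM=22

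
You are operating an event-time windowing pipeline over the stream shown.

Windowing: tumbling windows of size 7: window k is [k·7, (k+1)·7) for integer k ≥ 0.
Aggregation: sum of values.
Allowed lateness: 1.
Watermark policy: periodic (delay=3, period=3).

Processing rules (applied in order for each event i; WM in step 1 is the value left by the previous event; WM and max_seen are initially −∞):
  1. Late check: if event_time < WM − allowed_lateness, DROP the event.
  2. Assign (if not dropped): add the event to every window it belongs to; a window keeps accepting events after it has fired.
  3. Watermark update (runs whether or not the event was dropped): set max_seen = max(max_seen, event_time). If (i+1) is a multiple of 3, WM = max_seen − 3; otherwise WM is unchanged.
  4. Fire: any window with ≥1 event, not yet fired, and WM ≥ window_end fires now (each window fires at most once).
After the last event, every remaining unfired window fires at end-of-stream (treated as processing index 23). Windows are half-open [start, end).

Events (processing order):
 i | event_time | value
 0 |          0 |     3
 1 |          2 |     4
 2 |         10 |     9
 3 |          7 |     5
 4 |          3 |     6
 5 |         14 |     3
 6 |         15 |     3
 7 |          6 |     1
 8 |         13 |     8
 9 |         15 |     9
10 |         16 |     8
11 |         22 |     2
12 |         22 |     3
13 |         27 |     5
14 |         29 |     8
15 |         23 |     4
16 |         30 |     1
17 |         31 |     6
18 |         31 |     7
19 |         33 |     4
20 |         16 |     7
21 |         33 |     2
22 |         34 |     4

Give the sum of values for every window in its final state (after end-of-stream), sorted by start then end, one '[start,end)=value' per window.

[0,7)=7 [7,14)=22 [14,21)=23 [21,28)=10 [28,35)=32

i=0 t=0 v=3: → [0,7); WM=−∞
i=1 t=2 v=4: → [0,7); WM=−∞
i=2 t=10 v=9: → [7,14); WM=7; [0,7) fires=7
i=3 t=7 v=5: → [7,14); WM=7
i=4 t=3 v=6: DROP (t<7-1); WM=7
i=5 t=14 v=3: → [14,21); WM=11
i=6 t=15 v=3: → [14,21); WM=11
i=7 t=6 v=1: DROP (t<11-1); WM=11
i=8 t=13 v=8: → [7,14); WM=12
i=9 t=15 v=9: → [14,21); WM=12
i=10 t=16 v=8: → [14,21); WM=12
i=11 t=22 v=2: → [21,28); WM=19; [7,14) fires=22
i=12 t=22 v=3: → [21,28); WM=19
i=13 t=27 v=5: → [21,28); WM=19
i=14 t=29 v=8: → [28,35); WM=26; [14,21) fires=23
i=15 t=23 v=4: DROP (t<26-1); WM=26
i=16 t=30 v=1: → [28,35); WM=26
i=17 t=31 v=6: → [28,35); WM=28; [21,28) fires=10
i=18 t=31 v=7: → [28,35); WM=28
i=19 t=33 v=4: → [28,35); WM=28
i=20 t=16 v=7: DROP (t<28-1); WM=30
i=21 t=33 v=2: → [28,35); WM=30
i=22 t=34 v=4: → [28,35); WM=30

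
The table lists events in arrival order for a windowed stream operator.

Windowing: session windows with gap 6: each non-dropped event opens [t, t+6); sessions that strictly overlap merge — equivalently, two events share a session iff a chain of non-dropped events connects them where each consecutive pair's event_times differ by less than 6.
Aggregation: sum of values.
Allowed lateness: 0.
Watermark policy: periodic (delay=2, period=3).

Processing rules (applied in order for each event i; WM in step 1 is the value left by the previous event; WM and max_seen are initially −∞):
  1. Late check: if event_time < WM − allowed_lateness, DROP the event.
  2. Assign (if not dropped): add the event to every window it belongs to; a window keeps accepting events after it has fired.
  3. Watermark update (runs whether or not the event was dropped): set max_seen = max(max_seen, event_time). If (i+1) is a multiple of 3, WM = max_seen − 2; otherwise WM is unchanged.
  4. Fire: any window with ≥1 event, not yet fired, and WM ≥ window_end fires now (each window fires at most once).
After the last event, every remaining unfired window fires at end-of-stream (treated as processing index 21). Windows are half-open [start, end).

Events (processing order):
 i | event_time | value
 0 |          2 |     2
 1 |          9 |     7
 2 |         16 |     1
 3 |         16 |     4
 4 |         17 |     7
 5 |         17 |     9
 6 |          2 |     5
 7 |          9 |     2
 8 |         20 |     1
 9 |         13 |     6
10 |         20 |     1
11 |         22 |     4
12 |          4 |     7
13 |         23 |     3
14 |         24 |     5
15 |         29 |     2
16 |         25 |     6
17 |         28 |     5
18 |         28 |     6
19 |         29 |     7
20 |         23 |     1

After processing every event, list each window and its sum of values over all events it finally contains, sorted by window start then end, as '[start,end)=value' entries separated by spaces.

i=0 t=2 v=2: → [2,8); WM=−∞
i=1 t=9 v=7: → [9,15); WM=−∞
i=2 t=16 v=1: → [16,22); WM=14
i=3 t=16 v=4: → [16,22); WM=14
i=4 t=17 v=7: → [16,23); WM=14
i=5 t=17 v=9: → [16,23); WM=15
i=6 t=2 v=5: DROP (t<15-0); WM=15
i=7 t=9 v=2: DROP (t<15-0); WM=15
i=8 t=20 v=1: → [16,26); WM=18
i=9 t=13 v=6: DROP (t<18-0); WM=18
i=10 t=20 v=1: → [16,26); WM=18
i=11 t=22 v=4: → [16,28); WM=20
i=12 t=4 v=7: DROP (t<20-0); WM=20
i=13 t=23 v=3: → [16,29); WM=20
i=14 t=24 v=5: → [16,30); WM=22
i=15 t=29 v=2: → [16,35); WM=22
i=16 t=25 v=6: → [16,35); WM=22
i=17 t=28 v=5: → [16,35); WM=27
i=18 t=28 v=6: → [16,35); WM=27
i=19 t=29 v=7: → [16,35); WM=27
i=20 t=23 v=1: DROP (t<27-0); WM=27

[2,8)=2 [9,15)=7 [16,35)=61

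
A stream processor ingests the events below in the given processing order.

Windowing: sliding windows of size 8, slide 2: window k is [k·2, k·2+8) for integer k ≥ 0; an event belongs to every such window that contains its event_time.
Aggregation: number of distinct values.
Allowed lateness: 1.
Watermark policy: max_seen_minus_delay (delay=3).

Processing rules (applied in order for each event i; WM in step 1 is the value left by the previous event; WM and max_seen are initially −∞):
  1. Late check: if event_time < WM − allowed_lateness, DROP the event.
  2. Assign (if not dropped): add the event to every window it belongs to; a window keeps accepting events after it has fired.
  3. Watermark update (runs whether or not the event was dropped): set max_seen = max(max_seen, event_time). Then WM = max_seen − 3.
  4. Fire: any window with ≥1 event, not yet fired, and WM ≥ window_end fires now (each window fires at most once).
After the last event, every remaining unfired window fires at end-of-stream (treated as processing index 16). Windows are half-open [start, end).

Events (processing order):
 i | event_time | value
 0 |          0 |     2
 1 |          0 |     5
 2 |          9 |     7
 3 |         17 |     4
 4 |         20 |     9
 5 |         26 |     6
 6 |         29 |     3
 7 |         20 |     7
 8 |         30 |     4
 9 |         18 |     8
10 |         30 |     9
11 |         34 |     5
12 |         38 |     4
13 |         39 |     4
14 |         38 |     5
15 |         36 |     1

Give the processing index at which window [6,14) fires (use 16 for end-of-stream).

3

i=0 t=0 v=2: → [0,8); WM=-3
i=1 t=0 v=5: → [0,8); WM=-3
i=2 t=9 v=7: → [8,16),[6,14),[4,12),[2,10); WM=6
i=3 t=17 v=4: → [16,24),[14,22),[12,20),[10,18); WM=14; [0,8) fires=2 [2,10) fires=1 [4,12) fires=1 [6,14) fires=1
i=4 t=20 v=9: → [20,28),[18,26),[16,24),[14,22); WM=17; [8,16) fires=1
i=5 t=26 v=6: → [26,34),[24,32),[22,30),[20,28); WM=23; [10,18) fires=1 [12,20) fires=1 [14,22) fires=2
i=6 t=29 v=3: → [28,36),[26,34),[24,32),[22,30); WM=26; [16,24) fires=2 [18,26) fires=1
i=7 t=20 v=7: DROP (t<26-1); WM=26
i=8 t=30 v=4: → [30,38),[28,36),[26,34),[24,32); WM=27
i=9 t=18 v=8: DROP (t<27-1); WM=27
i=10 t=30 v=9: → [30,38),[28,36),[26,34),[24,32); WM=27
i=11 t=34 v=5: → [34,42),[32,40),[30,38),[28,36); WM=31; [20,28) fires=2 [22,30) fires=2
i=12 t=38 v=4: → [38,46),[36,44),[34,42),[32,40); WM=35; [24,32) fires=4 [26,34) fires=4
i=13 t=39 v=4: → [38,46),[36,44),[34,42),[32,40); WM=36; [28,36) fires=4
i=14 t=38 v=5: → [38,46),[36,44),[34,42),[32,40); WM=36
i=15 t=36 v=1: → [36,44),[34,42),[32,40),[30,38); WM=36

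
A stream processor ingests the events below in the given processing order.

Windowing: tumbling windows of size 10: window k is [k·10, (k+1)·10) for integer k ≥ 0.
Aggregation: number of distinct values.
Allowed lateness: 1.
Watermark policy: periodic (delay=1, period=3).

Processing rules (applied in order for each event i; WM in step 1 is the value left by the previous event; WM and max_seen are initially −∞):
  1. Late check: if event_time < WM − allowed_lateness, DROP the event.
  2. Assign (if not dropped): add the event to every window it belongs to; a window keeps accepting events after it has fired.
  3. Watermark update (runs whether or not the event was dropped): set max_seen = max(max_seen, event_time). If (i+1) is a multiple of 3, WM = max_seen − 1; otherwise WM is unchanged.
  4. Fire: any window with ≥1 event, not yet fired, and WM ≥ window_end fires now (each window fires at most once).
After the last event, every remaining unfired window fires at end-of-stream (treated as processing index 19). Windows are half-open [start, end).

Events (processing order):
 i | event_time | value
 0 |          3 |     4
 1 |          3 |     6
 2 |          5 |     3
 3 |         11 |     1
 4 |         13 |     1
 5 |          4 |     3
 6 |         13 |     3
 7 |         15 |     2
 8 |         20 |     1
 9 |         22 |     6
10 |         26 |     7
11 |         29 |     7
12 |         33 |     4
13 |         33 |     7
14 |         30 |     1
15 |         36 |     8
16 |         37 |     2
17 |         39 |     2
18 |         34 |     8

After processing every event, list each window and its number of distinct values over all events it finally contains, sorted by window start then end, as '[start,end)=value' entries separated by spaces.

i=0 t=3 v=4: → [0,10); WM=−∞
i=1 t=3 v=6: → [0,10); WM=−∞
i=2 t=5 v=3: → [0,10); WM=4
i=3 t=11 v=1: → [10,20); WM=4
i=4 t=13 v=1: → [10,20); WM=4
i=5 t=4 v=3: → [0,10); WM=12; [0,10) fires=3
i=6 t=13 v=3: → [10,20); WM=12
i=7 t=15 v=2: → [10,20); WM=12
i=8 t=20 v=1: → [20,30); WM=19
i=9 t=22 v=6: → [20,30); WM=19
i=10 t=26 v=7: → [20,30); WM=19
i=11 t=29 v=7: → [20,30); WM=28; [10,20) fires=3
i=12 t=33 v=4: → [30,40); WM=28
i=13 t=33 v=7: → [30,40); WM=28
i=14 t=30 v=1: → [30,40); WM=32; [20,30) fires=3
i=15 t=36 v=8: → [30,40); WM=32
i=16 t=37 v=2: → [30,40); WM=32
i=17 t=39 v=2: → [30,40); WM=38
i=18 t=34 v=8: DROP (t<38-1); WM=38

[0,10)=3 [10,20)=3 [20,30)=3 [30,40)=5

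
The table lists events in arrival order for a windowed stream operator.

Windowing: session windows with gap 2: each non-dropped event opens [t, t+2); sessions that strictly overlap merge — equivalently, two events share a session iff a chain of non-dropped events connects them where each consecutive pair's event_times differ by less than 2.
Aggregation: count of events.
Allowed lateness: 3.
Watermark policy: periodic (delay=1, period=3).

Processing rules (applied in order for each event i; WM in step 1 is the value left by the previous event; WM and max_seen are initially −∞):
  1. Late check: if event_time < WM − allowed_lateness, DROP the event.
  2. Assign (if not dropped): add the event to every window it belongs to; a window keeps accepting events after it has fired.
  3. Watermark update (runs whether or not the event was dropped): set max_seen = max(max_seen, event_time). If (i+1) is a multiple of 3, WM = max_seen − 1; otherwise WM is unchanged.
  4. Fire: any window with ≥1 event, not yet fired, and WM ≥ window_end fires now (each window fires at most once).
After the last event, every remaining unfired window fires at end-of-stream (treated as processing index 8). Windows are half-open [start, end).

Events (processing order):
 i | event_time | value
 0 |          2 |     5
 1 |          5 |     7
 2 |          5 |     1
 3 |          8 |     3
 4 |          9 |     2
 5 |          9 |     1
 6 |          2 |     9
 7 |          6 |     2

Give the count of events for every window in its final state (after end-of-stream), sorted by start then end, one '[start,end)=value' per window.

i=0 t=2 v=5: → [2,4); WM=−∞
i=1 t=5 v=7: → [5,7); WM=−∞
i=2 t=5 v=1: → [5,7); WM=4
i=3 t=8 v=3: → [8,10); WM=4
i=4 t=9 v=2: → [8,11); WM=4
i=5 t=9 v=1: → [8,11); WM=8
i=6 t=2 v=9: DROP (t<8-3); WM=8
i=7 t=6 v=2: → [5,8); WM=8

[2,4)=1 [5,8)=3 [8,11)=3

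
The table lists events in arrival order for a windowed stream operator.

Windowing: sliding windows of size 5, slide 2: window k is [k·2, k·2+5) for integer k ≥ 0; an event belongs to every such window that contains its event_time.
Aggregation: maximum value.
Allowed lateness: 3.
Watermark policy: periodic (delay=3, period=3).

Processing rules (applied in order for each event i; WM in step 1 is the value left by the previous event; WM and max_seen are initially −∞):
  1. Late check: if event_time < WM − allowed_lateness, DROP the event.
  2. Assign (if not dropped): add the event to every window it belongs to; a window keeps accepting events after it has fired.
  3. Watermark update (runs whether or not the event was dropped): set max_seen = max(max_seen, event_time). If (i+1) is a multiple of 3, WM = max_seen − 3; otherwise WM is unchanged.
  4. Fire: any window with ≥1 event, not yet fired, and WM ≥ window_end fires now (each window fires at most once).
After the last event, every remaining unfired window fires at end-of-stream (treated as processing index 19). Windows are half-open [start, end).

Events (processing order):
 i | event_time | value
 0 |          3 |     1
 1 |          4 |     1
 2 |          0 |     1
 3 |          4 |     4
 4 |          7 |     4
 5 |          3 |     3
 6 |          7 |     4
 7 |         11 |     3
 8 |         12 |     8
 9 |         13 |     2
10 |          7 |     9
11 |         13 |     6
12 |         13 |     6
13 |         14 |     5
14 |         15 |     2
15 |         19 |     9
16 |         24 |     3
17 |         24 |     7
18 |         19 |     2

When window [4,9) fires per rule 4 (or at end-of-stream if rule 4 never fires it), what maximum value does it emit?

i=0 t=3 v=1: → [2,7),[0,5); WM=−∞
i=1 t=4 v=1: → [4,9),[2,7),[0,5); WM=−∞
i=2 t=0 v=1: → [0,5); WM=1
i=3 t=4 v=4: → [4,9),[2,7),[0,5); WM=1
i=4 t=7 v=4: → [6,11),[4,9); WM=1
i=5 t=3 v=3: → [2,7),[0,5); WM=4
i=6 t=7 v=4: → [6,11),[4,9); WM=4
i=7 t=11 v=3: → [10,15),[8,13); WM=4
i=8 t=12 v=8: → [12,17),[10,15),[8,13); WM=9; [0,5) fires=4 [2,7) fires=4 [4,9) fires=4
i=9 t=13 v=2: → [12,17),[10,15); WM=9
i=10 t=7 v=9: → [6,11),[4,9); WM=9
i=11 t=13 v=6: → [12,17),[10,15); WM=10
i=12 t=13 v=6: → [12,17),[10,15); WM=10
i=13 t=14 v=5: → [14,19),[12,17),[10,15); WM=10
i=14 t=15 v=2: → [14,19),[12,17); WM=12; [6,11) fires=9
i=15 t=19 v=9: → [18,23),[16,21); WM=12
i=16 t=24 v=3: → [24,29),[22,27),[20,25); WM=12
i=17 t=24 v=7: → [24,29),[22,27),[20,25); WM=21; [8,13) fires=8 [10,15) fires=8 [12,17) fires=8 [14,19) fires=5 [16,21) fires=9
i=18 t=19 v=2: → [18,23),[16,21); WM=21

4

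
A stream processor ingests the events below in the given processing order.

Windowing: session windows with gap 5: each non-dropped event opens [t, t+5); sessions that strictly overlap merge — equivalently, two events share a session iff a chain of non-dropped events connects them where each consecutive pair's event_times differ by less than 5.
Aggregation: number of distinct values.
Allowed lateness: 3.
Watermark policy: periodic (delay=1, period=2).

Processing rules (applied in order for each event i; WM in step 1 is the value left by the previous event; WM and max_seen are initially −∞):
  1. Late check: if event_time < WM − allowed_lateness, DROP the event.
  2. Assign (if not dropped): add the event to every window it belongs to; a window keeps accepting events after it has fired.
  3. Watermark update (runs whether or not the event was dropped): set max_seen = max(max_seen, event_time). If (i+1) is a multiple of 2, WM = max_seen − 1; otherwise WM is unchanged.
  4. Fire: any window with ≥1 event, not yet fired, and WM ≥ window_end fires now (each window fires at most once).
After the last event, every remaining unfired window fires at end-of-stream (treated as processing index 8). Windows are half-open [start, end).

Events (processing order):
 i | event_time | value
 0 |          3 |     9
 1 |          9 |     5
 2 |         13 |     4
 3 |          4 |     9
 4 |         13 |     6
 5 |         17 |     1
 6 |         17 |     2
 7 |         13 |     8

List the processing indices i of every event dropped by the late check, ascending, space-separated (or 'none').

3

i=0 t=3 v=9: → [3,8); WM=−∞
i=1 t=9 v=5: → [9,14); WM=8
i=2 t=13 v=4: → [9,18); WM=8
i=3 t=4 v=9: DROP (t<8-3); WM=12
i=4 t=13 v=6: → [9,18); WM=12
i=5 t=17 v=1: → [9,22); WM=16
i=6 t=17 v=2: → [9,22); WM=16
i=7 t=13 v=8: → [9,22); WM=16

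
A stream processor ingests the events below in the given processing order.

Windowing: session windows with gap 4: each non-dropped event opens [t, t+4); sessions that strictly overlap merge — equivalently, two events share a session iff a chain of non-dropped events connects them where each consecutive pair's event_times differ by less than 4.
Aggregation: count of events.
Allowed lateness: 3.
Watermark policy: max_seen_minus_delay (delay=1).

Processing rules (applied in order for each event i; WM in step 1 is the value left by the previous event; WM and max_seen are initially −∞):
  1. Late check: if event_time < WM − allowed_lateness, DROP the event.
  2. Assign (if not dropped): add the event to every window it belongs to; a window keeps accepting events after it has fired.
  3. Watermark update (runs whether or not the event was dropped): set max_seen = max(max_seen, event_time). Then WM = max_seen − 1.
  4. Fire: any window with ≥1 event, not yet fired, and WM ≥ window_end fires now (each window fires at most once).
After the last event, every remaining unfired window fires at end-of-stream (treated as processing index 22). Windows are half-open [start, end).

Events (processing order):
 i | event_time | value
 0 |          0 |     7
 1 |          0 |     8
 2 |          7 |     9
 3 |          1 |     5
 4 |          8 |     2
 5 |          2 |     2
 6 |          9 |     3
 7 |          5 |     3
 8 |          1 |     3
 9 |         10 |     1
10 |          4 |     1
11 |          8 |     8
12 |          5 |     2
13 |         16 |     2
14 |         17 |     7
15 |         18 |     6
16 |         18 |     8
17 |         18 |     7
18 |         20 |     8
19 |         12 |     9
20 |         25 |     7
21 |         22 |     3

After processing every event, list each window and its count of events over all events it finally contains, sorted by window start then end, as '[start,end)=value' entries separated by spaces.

i=0 t=0 v=7: → [0,4); WM=-1
i=1 t=0 v=8: → [0,4); WM=-1
i=2 t=7 v=9: → [7,11); WM=6
i=3 t=1 v=5: DROP (t<6-3); WM=6
i=4 t=8 v=2: → [7,12); WM=7
i=5 t=2 v=2: DROP (t<7-3); WM=7
i=6 t=9 v=3: → [7,13); WM=8
i=7 t=5 v=3: → [5,13); WM=8
i=8 t=1 v=3: DROP (t<8-3); WM=8
i=9 t=10 v=1: → [5,14); WM=9
i=10 t=4 v=1: DROP (t<9-3); WM=9
i=11 t=8 v=8: → [5,14); WM=9
i=12 t=5 v=2: DROP (t<9-3); WM=9
i=13 t=16 v=2: → [16,20); WM=15
i=14 t=17 v=7: → [16,21); WM=16
i=15 t=18 v=6: → [16,22); WM=17
i=16 t=18 v=8: → [16,22); WM=17
i=17 t=18 v=7: → [16,22); WM=17
i=18 t=20 v=8: → [16,24); WM=19
i=19 t=12 v=9: DROP (t<19-3); WM=19
i=20 t=25 v=7: → [25,29); WM=24
i=21 t=22 v=3: → [16,29); WM=24

[0,4)=2 [5,14)=6 [16,29)=8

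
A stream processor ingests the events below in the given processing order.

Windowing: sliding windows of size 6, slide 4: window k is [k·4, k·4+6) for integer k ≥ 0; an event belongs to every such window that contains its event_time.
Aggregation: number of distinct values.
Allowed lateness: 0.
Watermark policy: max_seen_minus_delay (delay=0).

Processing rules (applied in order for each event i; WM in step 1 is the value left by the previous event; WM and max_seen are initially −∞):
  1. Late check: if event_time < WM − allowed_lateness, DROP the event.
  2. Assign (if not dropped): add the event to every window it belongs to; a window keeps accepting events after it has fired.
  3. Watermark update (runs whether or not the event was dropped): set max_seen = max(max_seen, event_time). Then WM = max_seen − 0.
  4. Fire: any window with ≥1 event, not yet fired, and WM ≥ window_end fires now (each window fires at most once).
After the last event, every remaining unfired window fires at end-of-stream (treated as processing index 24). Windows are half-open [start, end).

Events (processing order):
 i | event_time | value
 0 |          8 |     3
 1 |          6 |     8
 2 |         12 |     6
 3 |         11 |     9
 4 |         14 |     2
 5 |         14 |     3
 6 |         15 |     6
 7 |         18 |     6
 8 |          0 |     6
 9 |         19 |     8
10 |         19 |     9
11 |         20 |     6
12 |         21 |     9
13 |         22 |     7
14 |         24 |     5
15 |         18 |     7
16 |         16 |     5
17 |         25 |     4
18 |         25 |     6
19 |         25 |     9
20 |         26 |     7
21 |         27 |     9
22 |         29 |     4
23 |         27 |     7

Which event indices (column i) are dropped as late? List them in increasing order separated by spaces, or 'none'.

1 3 8 15 16 23

i=0 t=8 v=3: → [8,14),[4,10); WM=8
i=1 t=6 v=8: DROP (t<8-0); WM=8
i=2 t=12 v=6: → [12,18),[8,14); WM=12; [4,10) fires=1
i=3 t=11 v=9: DROP (t<12-0); WM=12
i=4 t=14 v=2: → [12,18); WM=14; [8,14) fires=2
i=5 t=14 v=3: → [12,18); WM=14
i=6 t=15 v=6: → [12,18); WM=15
i=7 t=18 v=6: → [16,22); WM=18; [12,18) fires=3
i=8 t=0 v=6: DROP (t<18-0); WM=18
i=9 t=19 v=8: → [16,22); WM=19
i=10 t=19 v=9: → [16,22); WM=19
i=11 t=20 v=6: → [20,26),[16,22); WM=20
i=12 t=21 v=9: → [20,26),[16,22); WM=21
i=13 t=22 v=7: → [20,26); WM=22; [16,22) fires=3
i=14 t=24 v=5: → [24,30),[20,26); WM=24
i=15 t=18 v=7: DROP (t<24-0); WM=24
i=16 t=16 v=5: DROP (t<24-0); WM=24
i=17 t=25 v=4: → [24,30),[20,26); WM=25
i=18 t=25 v=6: → [24,30),[20,26); WM=25
i=19 t=25 v=9: → [24,30),[20,26); WM=25
i=20 t=26 v=7: → [24,30); WM=26; [20,26) fires=5
i=21 t=27 v=9: → [24,30); WM=27
i=22 t=29 v=4: → [28,34),[24,30); WM=29
i=23 t=27 v=7: DROP (t<29-0); WM=29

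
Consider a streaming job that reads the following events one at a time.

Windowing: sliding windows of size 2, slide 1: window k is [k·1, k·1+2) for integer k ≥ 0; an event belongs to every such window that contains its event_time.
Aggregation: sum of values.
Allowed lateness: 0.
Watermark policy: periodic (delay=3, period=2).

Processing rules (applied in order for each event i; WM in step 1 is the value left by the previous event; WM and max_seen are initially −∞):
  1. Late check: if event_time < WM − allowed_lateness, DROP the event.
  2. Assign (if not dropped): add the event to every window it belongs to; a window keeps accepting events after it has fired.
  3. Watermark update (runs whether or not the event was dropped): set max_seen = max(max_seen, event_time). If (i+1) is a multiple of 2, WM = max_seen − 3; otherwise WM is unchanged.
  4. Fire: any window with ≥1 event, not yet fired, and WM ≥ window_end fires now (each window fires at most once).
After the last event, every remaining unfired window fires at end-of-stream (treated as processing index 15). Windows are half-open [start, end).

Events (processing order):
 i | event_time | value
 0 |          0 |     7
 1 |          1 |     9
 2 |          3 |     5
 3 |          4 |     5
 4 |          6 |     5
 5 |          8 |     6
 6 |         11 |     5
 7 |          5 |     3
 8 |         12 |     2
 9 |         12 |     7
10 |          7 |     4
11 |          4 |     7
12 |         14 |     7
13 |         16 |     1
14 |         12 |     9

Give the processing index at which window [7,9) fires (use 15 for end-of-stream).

i=0 t=0 v=7: → [0,2); WM=−∞
i=1 t=1 v=9: → [1,3),[0,2); WM=-2
i=2 t=3 v=5: → [3,5),[2,4); WM=-2
i=3 t=4 v=5: → [4,6),[3,5); WM=1
i=4 t=6 v=5: → [6,8),[5,7); WM=1
i=5 t=8 v=6: → [8,10),[7,9); WM=5; [0,2) fires=16 [1,3) fires=9 [2,4) fires=5 [3,5) fires=10
i=6 t=11 v=5: → [11,13),[10,12); WM=5
i=7 t=5 v=3: → [5,7),[4,6); WM=8; [4,6) fires=8 [5,7) fires=8 [6,8) fires=5
i=8 t=12 v=2: → [12,14),[11,13); WM=8
i=9 t=12 v=7: → [12,14),[11,13); WM=9; [7,9) fires=6
i=10 t=7 v=4: DROP (t<9-0); WM=9
i=11 t=4 v=7: DROP (t<9-0); WM=9
i=12 t=14 v=7: → [14,16),[13,15); WM=9
i=13 t=16 v=1: → [16,18),[15,17); WM=13; [8,10) fires=6 [10,12) fires=5 [11,13) fires=14
i=14 t=12 v=9: DROP (t<13-0); WM=13

9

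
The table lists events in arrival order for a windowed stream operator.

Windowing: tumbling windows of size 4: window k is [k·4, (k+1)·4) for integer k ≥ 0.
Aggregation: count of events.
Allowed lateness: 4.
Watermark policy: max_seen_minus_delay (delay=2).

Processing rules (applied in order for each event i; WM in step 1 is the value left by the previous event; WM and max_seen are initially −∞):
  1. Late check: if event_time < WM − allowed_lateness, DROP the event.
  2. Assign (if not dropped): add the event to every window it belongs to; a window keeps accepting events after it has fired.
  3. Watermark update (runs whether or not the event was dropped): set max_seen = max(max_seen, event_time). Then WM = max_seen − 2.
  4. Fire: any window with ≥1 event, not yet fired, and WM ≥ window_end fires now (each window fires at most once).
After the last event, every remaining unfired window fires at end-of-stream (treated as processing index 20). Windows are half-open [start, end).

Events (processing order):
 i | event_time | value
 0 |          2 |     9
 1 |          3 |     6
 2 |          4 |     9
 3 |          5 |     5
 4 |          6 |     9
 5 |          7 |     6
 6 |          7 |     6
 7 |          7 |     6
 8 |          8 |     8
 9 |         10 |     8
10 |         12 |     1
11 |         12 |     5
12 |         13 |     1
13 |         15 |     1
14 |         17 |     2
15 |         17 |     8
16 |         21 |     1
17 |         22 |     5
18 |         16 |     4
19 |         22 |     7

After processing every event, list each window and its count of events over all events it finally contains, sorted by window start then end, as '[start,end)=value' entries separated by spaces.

[0,4)=2 [4,8)=6 [8,12)=2 [12,16)=4 [16,20)=3 [20,24)=3

i=0 t=2 v=9: → [0,4); WM=0
i=1 t=3 v=6: → [0,4); WM=1
i=2 t=4 v=9: → [4,8); WM=2
i=3 t=5 v=5: → [4,8); WM=3
i=4 t=6 v=9: → [4,8); WM=4; [0,4) fires=2
i=5 t=7 v=6: → [4,8); WM=5
i=6 t=7 v=6: → [4,8); WM=5
i=7 t=7 v=6: → [4,8); WM=5
i=8 t=8 v=8: → [8,12); WM=6
i=9 t=10 v=8: → [8,12); WM=8; [4,8) fires=6
i=10 t=12 v=1: → [12,16); WM=10
i=11 t=12 v=5: → [12,16); WM=10
i=12 t=13 v=1: → [12,16); WM=11
i=13 t=15 v=1: → [12,16); WM=13; [8,12) fires=2
i=14 t=17 v=2: → [16,20); WM=15
i=15 t=17 v=8: → [16,20); WM=15
i=16 t=21 v=1: → [20,24); WM=19; [12,16) fires=4
i=17 t=22 v=5: → [20,24); WM=20; [16,20) fires=2
i=18 t=16 v=4: → [16,20); WM=20
i=19 t=22 v=7: → [20,24); WM=20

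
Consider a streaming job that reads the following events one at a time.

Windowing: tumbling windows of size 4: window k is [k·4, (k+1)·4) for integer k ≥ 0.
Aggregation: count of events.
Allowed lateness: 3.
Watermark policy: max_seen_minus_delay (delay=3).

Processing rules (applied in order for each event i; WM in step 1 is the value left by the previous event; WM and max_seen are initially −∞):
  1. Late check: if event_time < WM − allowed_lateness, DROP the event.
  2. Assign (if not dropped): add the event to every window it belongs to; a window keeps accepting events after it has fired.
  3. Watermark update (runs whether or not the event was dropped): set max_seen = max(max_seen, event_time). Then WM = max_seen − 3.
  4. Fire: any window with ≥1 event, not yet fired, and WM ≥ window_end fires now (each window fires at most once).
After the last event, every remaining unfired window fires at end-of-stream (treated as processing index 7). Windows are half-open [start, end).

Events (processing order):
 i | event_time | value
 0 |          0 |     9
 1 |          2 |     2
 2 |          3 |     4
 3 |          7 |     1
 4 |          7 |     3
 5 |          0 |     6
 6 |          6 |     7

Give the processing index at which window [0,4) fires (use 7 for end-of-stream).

3

i=0 t=0 v=9: → [0,4); WM=-3
i=1 t=2 v=2: → [0,4); WM=-1
i=2 t=3 v=4: → [0,4); WM=0
i=3 t=7 v=1: → [4,8); WM=4; [0,4) fires=3
i=4 t=7 v=3: → [4,8); WM=4
i=5 t=0 v=6: DROP (t<4-3); WM=4
i=6 t=6 v=7: → [4,8); WM=4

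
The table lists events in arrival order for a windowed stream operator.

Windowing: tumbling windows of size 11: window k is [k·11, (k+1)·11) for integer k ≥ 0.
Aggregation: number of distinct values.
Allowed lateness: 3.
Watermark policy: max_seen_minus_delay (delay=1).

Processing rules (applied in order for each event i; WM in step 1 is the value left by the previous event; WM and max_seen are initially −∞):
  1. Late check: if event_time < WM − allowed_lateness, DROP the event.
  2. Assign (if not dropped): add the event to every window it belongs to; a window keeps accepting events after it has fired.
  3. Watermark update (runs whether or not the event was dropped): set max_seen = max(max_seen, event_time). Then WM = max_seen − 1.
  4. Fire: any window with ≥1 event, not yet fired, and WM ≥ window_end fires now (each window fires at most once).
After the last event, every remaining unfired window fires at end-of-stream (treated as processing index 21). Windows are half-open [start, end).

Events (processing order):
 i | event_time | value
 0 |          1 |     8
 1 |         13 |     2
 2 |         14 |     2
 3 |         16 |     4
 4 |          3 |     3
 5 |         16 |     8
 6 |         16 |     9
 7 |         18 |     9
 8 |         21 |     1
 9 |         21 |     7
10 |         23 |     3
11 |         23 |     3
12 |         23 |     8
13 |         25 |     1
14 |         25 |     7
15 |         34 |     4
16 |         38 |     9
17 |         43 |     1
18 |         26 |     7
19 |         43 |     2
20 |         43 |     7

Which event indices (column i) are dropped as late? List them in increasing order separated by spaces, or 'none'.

i=0 t=1 v=8: → [0,11); WM=0
i=1 t=13 v=2: → [11,22); WM=12; [0,11) fires=1
i=2 t=14 v=2: → [11,22); WM=13
i=3 t=16 v=4: → [11,22); WM=15
i=4 t=3 v=3: DROP (t<15-3); WM=15
i=5 t=16 v=8: → [11,22); WM=15
i=6 t=16 v=9: → [11,22); WM=15
i=7 t=18 v=9: → [11,22); WM=17
i=8 t=21 v=1: → [11,22); WM=20
i=9 t=21 v=7: → [11,22); WM=20
i=10 t=23 v=3: → [22,33); WM=22; [11,22) fires=6
i=11 t=23 v=3: → [22,33); WM=22
i=12 t=23 v=8: → [22,33); WM=22
i=13 t=25 v=1: → [22,33); WM=24
i=14 t=25 v=7: → [22,33); WM=24
i=15 t=34 v=4: → [33,44); WM=33; [22,33) fires=4
i=16 t=38 v=9: → [33,44); WM=37
i=17 t=43 v=1: → [33,44); WM=42
i=18 t=26 v=7: DROP (t<42-3); WM=42
i=19 t=43 v=2: → [33,44); WM=42
i=20 t=43 v=7: → [33,44); WM=42

4 18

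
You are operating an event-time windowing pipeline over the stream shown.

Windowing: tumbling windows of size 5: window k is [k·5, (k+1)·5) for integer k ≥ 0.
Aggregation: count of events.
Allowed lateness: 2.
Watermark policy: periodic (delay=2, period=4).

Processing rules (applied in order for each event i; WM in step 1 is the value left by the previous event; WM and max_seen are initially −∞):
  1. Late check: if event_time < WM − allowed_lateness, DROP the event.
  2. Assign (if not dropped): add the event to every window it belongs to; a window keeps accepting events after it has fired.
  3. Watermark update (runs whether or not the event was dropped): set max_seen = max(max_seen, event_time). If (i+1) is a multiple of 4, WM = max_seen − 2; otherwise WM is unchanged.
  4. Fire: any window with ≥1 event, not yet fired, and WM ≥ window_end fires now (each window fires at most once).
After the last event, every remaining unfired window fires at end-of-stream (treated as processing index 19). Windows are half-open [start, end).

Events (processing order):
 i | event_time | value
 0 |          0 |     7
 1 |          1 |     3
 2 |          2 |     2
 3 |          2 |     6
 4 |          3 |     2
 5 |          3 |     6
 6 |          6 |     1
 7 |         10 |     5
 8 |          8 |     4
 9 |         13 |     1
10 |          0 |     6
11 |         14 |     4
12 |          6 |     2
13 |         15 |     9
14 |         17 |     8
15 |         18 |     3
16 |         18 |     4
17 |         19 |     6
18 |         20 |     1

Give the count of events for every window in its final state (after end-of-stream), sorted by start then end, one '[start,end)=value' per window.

[0,5)=6 [5,10)=2 [10,15)=3 [15,20)=5 [20,25)=1

i=0 t=0 v=7: → [0,5); WM=−∞
i=1 t=1 v=3: → [0,5); WM=−∞
i=2 t=2 v=2: → [0,5); WM=−∞
i=3 t=2 v=6: → [0,5); WM=0
i=4 t=3 v=2: → [0,5); WM=0
i=5 t=3 v=6: → [0,5); WM=0
i=6 t=6 v=1: → [5,10); WM=0
i=7 t=10 v=5: → [10,15); WM=8; [0,5) fires=6
i=8 t=8 v=4: → [5,10); WM=8
i=9 t=13 v=1: → [10,15); WM=8
i=10 t=0 v=6: DROP (t<8-2); WM=8
i=11 t=14 v=4: → [10,15); WM=12; [5,10) fires=2
i=12 t=6 v=2: DROP (t<12-2); WM=12
i=13 t=15 v=9: → [15,20); WM=12
i=14 t=17 v=8: → [15,20); WM=12
i=15 t=18 v=3: → [15,20); WM=16; [10,15) fires=3
i=16 t=18 v=4: → [15,20); WM=16
i=17 t=19 v=6: → [15,20); WM=16
i=18 t=20 v=1: → [20,25); WM=16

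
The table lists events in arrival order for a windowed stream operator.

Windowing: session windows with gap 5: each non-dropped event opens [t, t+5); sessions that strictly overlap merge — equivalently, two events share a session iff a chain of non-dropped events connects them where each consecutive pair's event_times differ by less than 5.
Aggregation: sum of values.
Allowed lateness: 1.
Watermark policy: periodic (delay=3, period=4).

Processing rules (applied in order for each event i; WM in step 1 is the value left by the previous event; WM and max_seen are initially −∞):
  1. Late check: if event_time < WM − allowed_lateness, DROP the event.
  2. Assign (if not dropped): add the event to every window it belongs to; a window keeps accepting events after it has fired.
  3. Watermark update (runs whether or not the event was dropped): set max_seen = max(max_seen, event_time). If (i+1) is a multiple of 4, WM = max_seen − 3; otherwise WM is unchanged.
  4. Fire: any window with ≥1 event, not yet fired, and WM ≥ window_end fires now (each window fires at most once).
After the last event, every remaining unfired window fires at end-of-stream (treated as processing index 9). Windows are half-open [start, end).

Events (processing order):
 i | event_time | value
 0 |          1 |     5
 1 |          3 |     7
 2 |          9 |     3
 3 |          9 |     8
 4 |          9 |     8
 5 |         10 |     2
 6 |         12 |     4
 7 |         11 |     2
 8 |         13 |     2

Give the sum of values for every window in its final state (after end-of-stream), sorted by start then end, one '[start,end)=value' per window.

[1,8)=12 [9,18)=29

i=0 t=1 v=5: → [1,6); WM=−∞
i=1 t=3 v=7: → [1,8); WM=−∞
i=2 t=9 v=3: → [9,14); WM=−∞
i=3 t=9 v=8: → [9,14); WM=6
i=4 t=9 v=8: → [9,14); WM=6
i=5 t=10 v=2: → [9,15); WM=6
i=6 t=12 v=4: → [9,17); WM=6
i=7 t=11 v=2: → [9,17); WM=9
i=8 t=13 v=2: → [9,18); WM=9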